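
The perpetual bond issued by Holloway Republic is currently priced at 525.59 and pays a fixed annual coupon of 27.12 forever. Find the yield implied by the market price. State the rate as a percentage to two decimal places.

P = C/r ⇒ r = C/P = 27.12/525.59 = 0.051599

5.16%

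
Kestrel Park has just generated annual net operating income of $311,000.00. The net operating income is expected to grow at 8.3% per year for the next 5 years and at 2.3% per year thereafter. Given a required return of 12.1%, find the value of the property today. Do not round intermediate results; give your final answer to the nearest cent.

D_1 = 336813.00000
D_2 = 364768.47900
D_3 = 395044.26276
D_4 = 427832.93657
D_5 = 463343.07030
Terminal value at year 5: TV = D_5×(1+g_2)/(r−g_2) = 473999.96092/0.098 = 4836734.29508
P_0 = D_1/(1+r)^1 + D_2/(1+r)^2 + D_3/(1+r)^3 + D_4/(1+r)^4 + D_5/(1+r)^5 + TV/(1+r)^5
    = 300457.62712 + 290272.62281 + 280432.87288 + 270926.67380 + 261742.71876 + 2732273.48255 = 4136105.99793

$4136106.00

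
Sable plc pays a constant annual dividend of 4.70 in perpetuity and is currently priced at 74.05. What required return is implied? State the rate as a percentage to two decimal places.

6.35%

P = C/r ⇒ r = C/P = 4.70/74.05 = 0.063471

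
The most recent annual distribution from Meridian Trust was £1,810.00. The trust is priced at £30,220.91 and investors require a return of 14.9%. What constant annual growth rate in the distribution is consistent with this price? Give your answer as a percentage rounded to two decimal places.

8.41%

P = D₀(1+g)/(r−g) ⇒ P(r−g) = D₀(1+g) ⇒ g(P+D₀) = P·r − D₀
g = (P·r − D₀)/(P + D₀) = (£30,220.91×0.149 − £1,810.00) / (£30,220.91 + £1,810.00) = 0.084072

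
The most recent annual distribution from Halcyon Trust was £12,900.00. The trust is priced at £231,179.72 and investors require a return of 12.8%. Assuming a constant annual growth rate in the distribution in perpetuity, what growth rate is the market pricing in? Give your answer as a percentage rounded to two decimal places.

P = D₀(1+g)/(r−g) ⇒ P(r−g) = D₀(1+g) ⇒ g(P+D₀) = P·r − D₀
g = (P·r − D₀)/(P + D₀) = (£231,179.72×0.128 − £12,900.00) / (£231,179.72 + £12,900.00) = 0.068383

6.84%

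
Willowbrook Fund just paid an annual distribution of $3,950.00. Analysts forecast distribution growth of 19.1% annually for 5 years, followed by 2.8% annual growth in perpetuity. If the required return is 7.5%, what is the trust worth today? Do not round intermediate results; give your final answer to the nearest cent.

$171355.54

D_1 = 4704.45000
D_2 = 5602.99995
D_3 = 6673.17294
D_4 = 7947.74897
D_5 = 9465.76903
Terminal value at year 5: TV = D_5×(1+g_2)/(r−g_2) = 9730.81056/0.047 = 207038.52252
P_0 = D_1/(1+r)^1 + D_2/(1+r)^2 + D_3/(1+r)^3 + D_4/(1+r)^4 + D_5/(1+r)^5 + TV/(1+r)^5
    = 4376.23256 + 4848.45858 + 5371.64109 + 5951.27864 + 6593.46313 + 144214.47009 = 171355.54409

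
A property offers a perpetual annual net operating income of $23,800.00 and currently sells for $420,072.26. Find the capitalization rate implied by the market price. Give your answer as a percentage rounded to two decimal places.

P = C/r ⇒ r = C/P = $23,800.00/$420,072.26 = 0.056657

5.67%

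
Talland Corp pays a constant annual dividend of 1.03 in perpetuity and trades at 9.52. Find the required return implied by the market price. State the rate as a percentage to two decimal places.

P = C/r ⇒ r = C/P = 1.03/9.52 = 0.108193

10.82%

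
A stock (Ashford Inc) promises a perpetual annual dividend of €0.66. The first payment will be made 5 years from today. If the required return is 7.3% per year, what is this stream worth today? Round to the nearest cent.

€6.82

Value at end of year 4: C / r = €0.66 / 0.073 = €9.0411
Discount to today: PV = €9.0411 / (1 + 0.073)^4 = €9.0411 / 1.325558 = €6.82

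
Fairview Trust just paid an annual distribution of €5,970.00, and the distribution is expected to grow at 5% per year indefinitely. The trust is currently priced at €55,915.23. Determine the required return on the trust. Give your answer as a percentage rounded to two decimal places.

D₁ = €5,970.00 × 1.05 = €6,268.5000
P = D₁/(r − g) ⇒ r = D₁/P + g = €6,268.5000/€55,915.23 + 0.05 = 0.112107 + 0.05 = 0.162107

16.21%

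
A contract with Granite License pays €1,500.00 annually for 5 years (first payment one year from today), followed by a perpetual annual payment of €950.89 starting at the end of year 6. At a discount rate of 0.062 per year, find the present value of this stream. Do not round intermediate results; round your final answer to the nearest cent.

PV of 5-year annuity: €1,500.00 × [1 − (1+0.062)^−5] / 0.062 = 6284.31542
Perpetuity value at year 5: €950.89 / 0.062 = 15336.93548
PV of perpetuity: 15336.93548 / (1+0.062)^5 = 11353.14036
Total PV = 6284.31542 + 11353.14036 = 17637.45578

€17637.46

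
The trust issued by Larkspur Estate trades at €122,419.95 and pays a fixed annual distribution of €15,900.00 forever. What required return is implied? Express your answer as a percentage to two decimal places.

P = C/r ⇒ r = C/P = €15,900.00/€122,419.95 = 0.129881

12.99%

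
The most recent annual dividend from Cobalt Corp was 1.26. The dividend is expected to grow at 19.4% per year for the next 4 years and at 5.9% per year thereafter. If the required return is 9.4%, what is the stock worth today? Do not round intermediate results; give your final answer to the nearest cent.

60.40

D_1 = 1.50444
D_2 = 1.79630
D_3 = 2.14478
D_4 = 2.56087
Terminal value at year 4: TV = D_4×(1+g_2)/(r−g_2) = 2.71196/0.035 = 77.48467
P_0 = D_1/(1+r)^1 + D_2/(1+r)^2 + D_3/(1+r)^3 + D_4/(1+r)^4 + TV/(1+r)^4
    = 1.37517 + 1.50088 + 1.63807 + 1.78780 + 54.09367 = 60.39559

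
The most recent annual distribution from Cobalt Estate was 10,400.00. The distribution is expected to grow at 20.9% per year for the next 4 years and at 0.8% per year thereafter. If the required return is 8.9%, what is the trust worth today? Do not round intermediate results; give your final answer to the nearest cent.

251002.59

D_1 = 12573.60000
D_2 = 15201.48240
D_3 = 18378.59222
D_4 = 22219.71800
Terminal value at year 4: TV = D_4×(1+g_2)/(r−g_2) = 22397.47574/0.081 = 276512.04617
P_0 = D_1/(1+r)^1 + D_2/(1+r)^2 + D_3/(1+r)^3 + D_4/(1+r)^4 + TV/(1+r)^4
    = 11546.00551 + 12818.29262 + 14230.77665 + 15798.90631 + 196608.61188 = 251002.59298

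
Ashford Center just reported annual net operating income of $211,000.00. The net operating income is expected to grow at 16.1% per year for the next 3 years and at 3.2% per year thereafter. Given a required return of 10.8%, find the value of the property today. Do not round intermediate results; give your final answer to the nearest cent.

D_1 = 244971.00000
D_2 = 284411.33100
D_3 = 330201.55529
Terminal value at year 3: TV = D_3×(1+g_2)/(r−g_2) = 340768.00506/0.076 = 4483789.54027
P_0 = D_1/(1+r)^1 + D_2/(1+r)^2 + D_3/(1+r)^3 + TV/(1+r)^3
    = 221092.96029 + 231668.70658 + 242750.33244 + 3296293.98788 = 3991805.98719

$3991805.99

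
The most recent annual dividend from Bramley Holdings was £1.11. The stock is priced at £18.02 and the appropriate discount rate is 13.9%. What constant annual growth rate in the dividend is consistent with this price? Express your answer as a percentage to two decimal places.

P = D₀(1+g)/(r−g) ⇒ P(r−g) = D₀(1+g) ⇒ g(P+D₀) = P·r − D₀
g = (P·r − D₀)/(P + D₀) = (£18.02×0.139 − £1.11) / (£18.02 + £1.11) = 0.072911

7.29%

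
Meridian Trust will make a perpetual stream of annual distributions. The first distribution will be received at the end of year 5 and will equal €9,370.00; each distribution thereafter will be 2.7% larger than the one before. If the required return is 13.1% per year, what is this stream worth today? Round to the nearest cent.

€55062.49

Value at end of year 4: C₁ / (r − g) = €9,370.00 / (0.131 − 0.027) = €90,096.1538
Discount to today: PV = €90,096.1538 / (1 + 0.131)^4 = €90,096.1538 / 1.636253 = €55,062.49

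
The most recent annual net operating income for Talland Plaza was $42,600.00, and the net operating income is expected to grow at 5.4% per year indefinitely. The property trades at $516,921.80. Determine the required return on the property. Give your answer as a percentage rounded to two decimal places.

D₁ = $42,600.00 × 1.054 = $44,900.4000
P = D₁/(r − g) ⇒ r = D₁/P + g = $44,900.4000/$516,921.80 + 0.054 = 0.086861 + 0.054 = 0.140861

14.09%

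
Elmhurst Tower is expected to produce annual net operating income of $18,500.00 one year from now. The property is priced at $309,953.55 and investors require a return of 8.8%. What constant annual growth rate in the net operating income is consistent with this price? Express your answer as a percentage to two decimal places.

2.83%

P = D₁/(r−g) ⇒ g = r − D₁/P = 0.088 − $18,500.00/$309,953.55 = 0.028314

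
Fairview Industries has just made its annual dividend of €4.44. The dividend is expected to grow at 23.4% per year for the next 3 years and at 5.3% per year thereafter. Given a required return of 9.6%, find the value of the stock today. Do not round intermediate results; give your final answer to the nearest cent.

€172.15

D_1 = 5.47896
D_2 = 6.76104
D_3 = 8.34312
Terminal value at year 3: TV = D_3×(1+g_2)/(r−g_2) = 8.78530/0.043 = 204.30941
P_0 = D_1/(1+r)^1 + D_2/(1+r)^2 + D_3/(1+r)^3 + TV/(1+r)^3
    = 4.99905 + 5.62849 + 6.33719 + 155.18749 = 172.15222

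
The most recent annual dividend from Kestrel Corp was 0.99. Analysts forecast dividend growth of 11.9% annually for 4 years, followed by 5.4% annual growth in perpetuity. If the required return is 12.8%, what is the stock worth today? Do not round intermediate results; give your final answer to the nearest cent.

17.54

D_1 = 1.10781
D_2 = 1.23964
D_3 = 1.38716
D_4 = 1.55223
Terminal value at year 4: TV = D_4×(1+g_2)/(r−g_2) = 1.63605/0.074 = 22.10876
P_0 = D_1/(1+r)^1 + D_2/(1+r)^2 + D_3/(1+r)^3 + D_4/(1+r)^4 + TV/(1+r)^4
    = 0.98210 + 0.97427 + 0.96649 + 0.95878 + 13.65614 = 17.53778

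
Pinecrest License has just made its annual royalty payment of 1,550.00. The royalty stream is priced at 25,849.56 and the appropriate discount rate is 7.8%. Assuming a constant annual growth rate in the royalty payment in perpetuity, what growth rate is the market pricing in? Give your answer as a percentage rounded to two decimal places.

P = D₀(1+g)/(r−g) ⇒ P(r−g) = D₀(1+g) ⇒ g(P+D₀) = P·r − D₀
g = (P·r − D₀)/(P + D₀) = (25,849.56×0.078 − 1,550.00) / (25,849.56 + 1,550.00) = 0.017017

1.70%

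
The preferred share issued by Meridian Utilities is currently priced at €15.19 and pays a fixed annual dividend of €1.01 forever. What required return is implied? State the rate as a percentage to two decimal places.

6.65%

P = C/r ⇒ r = C/P = €1.01/€15.19 = 0.066491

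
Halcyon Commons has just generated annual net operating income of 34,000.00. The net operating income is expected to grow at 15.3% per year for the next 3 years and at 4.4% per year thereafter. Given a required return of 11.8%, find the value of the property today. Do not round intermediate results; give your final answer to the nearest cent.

D_1 = 39202.00000
D_2 = 45199.90600
D_3 = 52115.49162
Terminal value at year 3: TV = D_3×(1+g_2)/(r−g_2) = 54408.57325/0.074 = 735250.98985
P_0 = D_1/(1+r)^1 + D_2/(1+r)^2 + D_3/(1+r)^3 + TV/(1+r)^3
    = 35064.40072 + 36162.12346 + 37294.21140 + 526150.76625 = 634671.50182

634671.50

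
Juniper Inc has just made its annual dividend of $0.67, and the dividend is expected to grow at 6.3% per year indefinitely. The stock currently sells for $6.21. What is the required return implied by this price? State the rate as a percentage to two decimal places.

17.77%

D₁ = $0.67 × 1.063 = $0.7122
P = D₁/(r − g) ⇒ r = D₁/P + g = $0.7122/$6.21 + 0.063 = 0.114688 + 0.063 = 0.177688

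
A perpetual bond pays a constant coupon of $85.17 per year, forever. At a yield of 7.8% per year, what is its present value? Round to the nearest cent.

Level perpetuity: PV = C / r = $85.17 / 0.078 = $1,091.92

$1091.92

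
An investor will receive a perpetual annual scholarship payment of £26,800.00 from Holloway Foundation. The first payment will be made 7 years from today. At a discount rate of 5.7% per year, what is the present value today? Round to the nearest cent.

£337139.79

Value at end of year 6: C / r = £26,800.00 / 0.057 = £470,175.4386
Discount to today: PV = £470,175.4386 / (1 + 0.057)^6 = £470,175.4386 / 1.394601 = £337,139.79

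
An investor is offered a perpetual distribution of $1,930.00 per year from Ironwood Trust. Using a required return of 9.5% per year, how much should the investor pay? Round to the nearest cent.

Level perpetuity: PV = C / r = $1,930.00 / 0.095 = $20,315.79

$20315.79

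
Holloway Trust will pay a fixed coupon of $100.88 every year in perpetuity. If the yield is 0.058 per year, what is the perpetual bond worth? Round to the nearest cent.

$1739.31

Level perpetuity: PV = C / r = $100.88 / 0.058 = $1,739.31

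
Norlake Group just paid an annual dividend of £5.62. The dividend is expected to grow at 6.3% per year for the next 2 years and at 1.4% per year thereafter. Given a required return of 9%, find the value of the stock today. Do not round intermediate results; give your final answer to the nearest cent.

D_1 = 5.97406
D_2 = 6.35043
Terminal value at year 2: TV = D_2×(1+g_2)/(r−g_2) = 6.43933/0.076 = 84.72805
P_0 = D_1/(1+r)^1 + D_2/(1+r)^2 + TV/(1+r)^2
    = 5.48079 + 5.34503 + 71.31390 = 82.13972

£82.14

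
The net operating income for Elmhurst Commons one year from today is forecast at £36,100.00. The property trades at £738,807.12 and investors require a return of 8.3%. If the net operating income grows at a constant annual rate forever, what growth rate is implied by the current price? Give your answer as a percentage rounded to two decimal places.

3.41%

P = D₁/(r−g) ⇒ g = r − D₁/P = 0.083 − £36,100.00/£738,807.12 = 0.034137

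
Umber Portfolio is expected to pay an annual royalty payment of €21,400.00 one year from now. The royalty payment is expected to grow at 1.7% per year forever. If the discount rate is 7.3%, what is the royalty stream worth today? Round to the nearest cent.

Growing perpetuity: P = D₁ / (r − g) = €21,400.0000 / (0.073 − 0.017) = €382,142.86

€382142.86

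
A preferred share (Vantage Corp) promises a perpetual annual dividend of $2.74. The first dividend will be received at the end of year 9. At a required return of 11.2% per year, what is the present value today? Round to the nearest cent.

Value at end of year 8: C / r = $2.74 / 0.112 = $24.4643
Discount to today: PV = $24.4643 / (1 + 0.112)^8 = $24.4643 / 2.337967 = $10.46

$10.46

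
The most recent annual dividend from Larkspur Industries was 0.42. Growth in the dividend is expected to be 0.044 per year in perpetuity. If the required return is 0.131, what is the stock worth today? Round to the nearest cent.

D₁ = D₀ × (1 + g) = 0.42 × 1.044 = 0.4385
Growing perpetuity: P = D₁ / (r − g) = 0.4385 / (0.131 − 0.044) = 5.04

5.04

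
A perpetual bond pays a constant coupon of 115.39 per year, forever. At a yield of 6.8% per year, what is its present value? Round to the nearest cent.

1696.91

Level perpetuity: PV = C / r = 115.39 / 0.068 = 1,696.91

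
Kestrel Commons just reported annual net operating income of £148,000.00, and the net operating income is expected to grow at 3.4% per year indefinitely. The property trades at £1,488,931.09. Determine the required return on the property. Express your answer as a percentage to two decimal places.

13.68%

D₁ = £148,000.00 × 1.034 = £153,032.0000
P = D₁/(r − g) ⇒ r = D₁/P + g = £153,032.0000/£1,488,931.09 + 0.034 = 0.102780 + 0.034 = 0.136780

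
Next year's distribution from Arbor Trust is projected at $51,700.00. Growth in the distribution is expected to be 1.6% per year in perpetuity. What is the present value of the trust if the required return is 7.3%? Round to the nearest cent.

$907017.54

Growing perpetuity: P = D₁ / (r − g) = $51,700.0000 / (0.073 − 0.016) = $907,017.54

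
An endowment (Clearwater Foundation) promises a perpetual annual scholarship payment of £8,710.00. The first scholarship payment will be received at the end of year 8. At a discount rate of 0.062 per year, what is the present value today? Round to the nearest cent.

Value at end of year 7: C / r = £8,710.00 / 0.062 = £140,483.8710
Discount to today: PV = £140,483.8710 / (1 + 0.062)^7 = £140,483.8710 / 1.523602 = £92,205.08

£92205.08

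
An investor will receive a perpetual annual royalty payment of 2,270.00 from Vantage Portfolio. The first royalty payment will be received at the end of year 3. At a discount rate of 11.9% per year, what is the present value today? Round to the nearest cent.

15234.17

Value at end of year 2: C / r = 2,270.00 / 0.119 = 19,075.6303
Discount to today: PV = 19,075.6303 / (1 + 0.119)^2 = 19,075.6303 / 1.252161 = 15,234.17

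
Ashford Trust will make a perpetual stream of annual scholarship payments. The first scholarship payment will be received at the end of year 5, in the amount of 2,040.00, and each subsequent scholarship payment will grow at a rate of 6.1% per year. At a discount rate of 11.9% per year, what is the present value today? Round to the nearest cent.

Value at end of year 4: C₁ / (r − g) = 2,040.00 / (0.119 − 0.061) = 35,172.4138
Discount to today: PV = 35,172.4138 / (1 + 0.119)^4 = 35,172.4138 / 1.567907 = 22,432.71

22432.71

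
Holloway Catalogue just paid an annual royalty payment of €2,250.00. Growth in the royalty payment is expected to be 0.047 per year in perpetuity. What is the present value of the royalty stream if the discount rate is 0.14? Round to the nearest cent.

€25330.65

D₁ = D₀ × (1 + g) = €2,250.00 × 1.047 = €2,355.7500
Growing perpetuity: P = D₁ / (r − g) = €2,355.7500 / (0.14 − 0.047) = €25,330.65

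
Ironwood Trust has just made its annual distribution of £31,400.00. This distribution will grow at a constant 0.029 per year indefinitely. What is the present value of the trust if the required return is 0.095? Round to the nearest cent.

£489554.55

D₁ = D₀ × (1 + g) = £31,400.00 × 1.029 = £32,310.6000
Growing perpetuity: P = D₁ / (r − g) = £32,310.6000 / (0.095 − 0.029) = £489,554.55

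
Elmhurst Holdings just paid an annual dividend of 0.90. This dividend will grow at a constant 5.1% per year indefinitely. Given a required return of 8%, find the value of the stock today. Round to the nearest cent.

D₁ = D₀ × (1 + g) = 0.90 × 1.051 = 0.9459
Growing perpetuity: P = D₁ / (r − g) = 0.9459 / (0.08 − 0.051) = 32.62

32.62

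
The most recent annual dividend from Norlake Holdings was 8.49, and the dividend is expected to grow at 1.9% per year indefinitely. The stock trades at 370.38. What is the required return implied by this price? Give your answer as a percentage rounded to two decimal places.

D₁ = 8.49 × 1.019 = 8.6513
P = D₁/(r − g) ⇒ r = D₁/P + g = 8.6513/370.38 + 0.019 = 0.023358 + 0.019 = 0.042358

4.24%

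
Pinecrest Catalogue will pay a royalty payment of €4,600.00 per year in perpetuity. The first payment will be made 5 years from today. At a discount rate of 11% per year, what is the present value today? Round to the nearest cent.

Value at end of year 4: C / r = €4,600.00 / 0.11 = €41,818.1818
Discount to today: PV = €41,818.1818 / (1 + 0.11)^4 = €41,818.1818 / 1.518070 = €27,546.93

€27546.93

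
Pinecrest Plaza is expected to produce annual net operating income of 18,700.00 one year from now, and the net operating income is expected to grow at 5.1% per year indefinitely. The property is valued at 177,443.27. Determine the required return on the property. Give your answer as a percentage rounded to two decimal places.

15.64%

P = D₁/(r − g) ⇒ r = D₁/P + g = 18,700.0000/177,443.27 + 0.051 = 0.105386 + 0.051 = 0.156386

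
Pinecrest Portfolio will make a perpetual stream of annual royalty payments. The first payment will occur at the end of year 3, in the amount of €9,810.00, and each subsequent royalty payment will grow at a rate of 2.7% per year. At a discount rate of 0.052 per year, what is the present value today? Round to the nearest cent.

€354566.35

Value at end of year 2: C₁ / (r − g) = €9,810.00 / (0.052 − 0.027) = €392,400.0000
Discount to today: PV = €392,400.0000 / (1 + 0.052)^2 = €392,400.0000 / 1.106704 = €354,566.35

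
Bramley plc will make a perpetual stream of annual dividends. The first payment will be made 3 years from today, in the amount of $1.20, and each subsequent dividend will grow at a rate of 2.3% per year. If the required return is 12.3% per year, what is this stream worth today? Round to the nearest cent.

$9.52

Value at end of year 2: C₁ / (r − g) = $1.20 / (0.123 − 0.023) = $12.0000
Discount to today: PV = $12.0000 / (1 + 0.123)^2 = $12.0000 / 1.261129 = $9.52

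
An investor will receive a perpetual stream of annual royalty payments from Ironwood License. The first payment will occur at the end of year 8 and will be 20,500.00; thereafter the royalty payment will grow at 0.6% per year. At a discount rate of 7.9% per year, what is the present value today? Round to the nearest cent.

164922.87

Value at end of year 7: C₁ / (r − g) = 20,500.00 / (0.079 − 0.006) = 280,821.9178
Discount to today: PV = 280,821.9178 / (1 + 0.079)^7 = 280,821.9178 / 1.702747 = 164,922.87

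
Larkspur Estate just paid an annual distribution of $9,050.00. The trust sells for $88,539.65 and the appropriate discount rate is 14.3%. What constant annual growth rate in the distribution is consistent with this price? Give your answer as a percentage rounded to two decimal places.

3.70%

P = D₀(1+g)/(r−g) ⇒ P(r−g) = D₀(1+g) ⇒ g(P+D₀) = P·r − D₀
g = (P·r − D₀)/(P + D₀) = ($88,539.65×0.143 − $9,050.00) / ($88,539.65 + $9,050.00) = 0.037004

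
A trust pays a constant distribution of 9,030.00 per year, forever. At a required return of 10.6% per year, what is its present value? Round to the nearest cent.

85188.68

Level perpetuity: PV = C / r = 9,030.00 / 0.106 = 85,188.68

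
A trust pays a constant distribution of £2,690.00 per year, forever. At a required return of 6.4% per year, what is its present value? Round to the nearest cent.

£42031.25

Level perpetuity: PV = C / r = £2,690.00 / 0.064 = £42,031.25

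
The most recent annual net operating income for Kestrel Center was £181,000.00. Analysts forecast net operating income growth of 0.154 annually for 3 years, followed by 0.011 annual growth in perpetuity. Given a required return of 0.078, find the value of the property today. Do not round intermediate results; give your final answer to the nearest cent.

D_1 = 208874.00000
D_2 = 241040.59600
D_3 = 278160.84778
Terminal value at year 3: TV = D_3×(1+g_2)/(r−g_2) = 281220.61711/0.067 = 4197322.64343
P_0 = D_1/(1+r)^1 + D_2/(1+r)^2 + D_3/(1+r)^3 + TV/(1+r)^3
    = 193760.66790 + 207420.97473 + 222044.34586 + 3350549.75623 = 3973775.74473

£3973775.74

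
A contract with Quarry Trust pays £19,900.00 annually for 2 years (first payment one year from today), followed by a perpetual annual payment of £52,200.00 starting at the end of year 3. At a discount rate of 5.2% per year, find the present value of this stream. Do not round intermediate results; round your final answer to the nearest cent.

PV of 2-year annuity: £19,900.00 × [1 − (1+0.052)^−2] / 0.052 = 36897.67092
Perpetuity value at year 2: £52,200.00 / 0.052 = 1003846.15385
PV of perpetuity: 1003846.15385 / (1+0.052)^2 = 907059.29846
Total PV = 36897.67092 + 907059.29846 = 943956.96938

£943956.97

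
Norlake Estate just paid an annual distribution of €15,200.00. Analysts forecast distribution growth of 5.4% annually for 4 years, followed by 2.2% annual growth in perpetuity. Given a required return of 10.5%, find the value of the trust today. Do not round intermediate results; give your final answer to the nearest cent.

€209028.93

D_1 = 16020.80000
D_2 = 16885.92320
D_3 = 17797.76305
D_4 = 18758.84226
Terminal value at year 4: TV = D_4×(1+g_2)/(r−g_2) = 19171.53679/0.083 = 230982.37093
P_0 = D_1/(1+r)^1 + D_2/(1+r)^2 + D_3/(1+r)^3 + D_4/(1+r)^4 + TV/(1+r)^4
    = 14498.46154 + 13829.30178 + 13191.02631 + 12582.20971 + 154927.93161 = 209028.93094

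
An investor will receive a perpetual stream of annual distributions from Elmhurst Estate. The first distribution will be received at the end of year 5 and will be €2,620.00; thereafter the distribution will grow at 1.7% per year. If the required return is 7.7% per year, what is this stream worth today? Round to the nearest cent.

€32455.42

Value at end of year 4: C₁ / (r − g) = €2,620.00 / (0.077 − 0.017) = €43,666.6667
Discount to today: PV = €43,666.6667 / (1 + 0.077)^4 = €43,666.6667 / 1.345435 = €32,455.42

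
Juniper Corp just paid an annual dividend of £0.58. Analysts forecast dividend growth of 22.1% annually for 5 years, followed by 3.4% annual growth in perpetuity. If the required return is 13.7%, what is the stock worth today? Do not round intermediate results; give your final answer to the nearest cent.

£11.93

D_1 = 0.70818
D_2 = 0.86469
D_3 = 1.05578
D_4 = 1.28911
D_5 = 1.57401
Terminal value at year 5: TV = D_5×(1+g_2)/(r−g_2) = 1.62752/0.103 = 15.80118
P_0 = D_1/(1+r)^1 + D_2/(1+r)^2 + D_3/(1+r)^3 + D_4/(1+r)^4 + D_5/(1+r)^5 + TV/(1+r)^5
    = 0.62285 + 0.66886 + 0.71828 + 0.77135 + 0.82833 + 8.31548 = 11.92515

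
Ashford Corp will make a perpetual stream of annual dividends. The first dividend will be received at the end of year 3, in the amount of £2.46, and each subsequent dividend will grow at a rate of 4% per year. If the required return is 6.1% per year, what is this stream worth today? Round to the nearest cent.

£104.06

Value at end of year 2: C₁ / (r − g) = £2.46 / (0.061 − 0.04) = £117.1429
Discount to today: PV = £117.1429 / (1 + 0.061)^2 = £117.1429 / 1.125721 = £104.06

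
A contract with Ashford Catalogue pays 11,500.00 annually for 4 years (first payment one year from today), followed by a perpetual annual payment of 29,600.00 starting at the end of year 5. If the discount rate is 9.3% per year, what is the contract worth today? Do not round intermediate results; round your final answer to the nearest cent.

260024.70

PV of 4-year annuity: 11,500.00 × [1 − (1+0.093)^−4] / 0.093 = 37012.76181
Perpetuity value at year 4: 29,600.00 / 0.093 = 318279.56989
PV of perpetuity: 318279.56989 / (1+0.093)^4 = 223011.93950
Total PV = 37012.76181 + 223011.93950 = 260024.70131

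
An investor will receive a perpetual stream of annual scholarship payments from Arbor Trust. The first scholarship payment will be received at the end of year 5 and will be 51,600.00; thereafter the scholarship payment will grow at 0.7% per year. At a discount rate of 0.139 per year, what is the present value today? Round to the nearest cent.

Value at end of year 4: C₁ / (r − g) = 51,600.00 / (0.139 − 0.007) = 390,909.0909
Discount to today: PV = 390,909.0909 / (1 + 0.139)^4 = 390,909.0909 / 1.683042 = 232,263.45

232263.45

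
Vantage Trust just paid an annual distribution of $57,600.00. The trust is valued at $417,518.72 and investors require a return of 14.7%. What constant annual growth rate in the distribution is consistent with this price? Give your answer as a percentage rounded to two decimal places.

P = D₀(1+g)/(r−g) ⇒ P(r−g) = D₀(1+g) ⇒ g(P+D₀) = P·r − D₀
g = (P·r − D₀)/(P + D₀) = ($417,518.72×0.147 − $57,600.00) / ($417,518.72 + $57,600.00) = 0.007946

0.79%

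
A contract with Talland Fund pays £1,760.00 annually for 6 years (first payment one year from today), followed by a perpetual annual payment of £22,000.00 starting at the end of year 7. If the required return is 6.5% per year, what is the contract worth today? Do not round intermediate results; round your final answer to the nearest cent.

£240479.42

PV of 6-year annuity: £1,760.00 × [1 − (1+0.065)^−6] / 0.065 = 8520.18386
Perpetuity value at year 6: £22,000.00 / 0.065 = 338461.53846
PV of perpetuity: 338461.53846 / (1+0.065)^6 = 231959.24021
Total PV = 8520.18386 + 231959.24021 = 240479.42407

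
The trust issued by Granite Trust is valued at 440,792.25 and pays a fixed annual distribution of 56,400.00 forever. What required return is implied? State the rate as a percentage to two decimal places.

12.80%

P = C/r ⇒ r = C/P = 56,400.00/440,792.25 = 0.127951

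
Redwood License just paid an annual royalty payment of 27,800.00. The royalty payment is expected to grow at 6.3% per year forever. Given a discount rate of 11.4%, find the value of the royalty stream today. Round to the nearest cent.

D₁ = D₀ × (1 + g) = 27,800.00 × 1.063 = 29,551.4000
Growing perpetuity: P = D₁ / (r − g) = 29,551.4000 / (0.114 − 0.063) = 579,439.22

579439.22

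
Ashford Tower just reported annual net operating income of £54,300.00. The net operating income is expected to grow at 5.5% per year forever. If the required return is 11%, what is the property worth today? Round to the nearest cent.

£1041572.73

D₁ = D₀ × (1 + g) = £54,300.00 × 1.055 = £57,286.5000
Growing perpetuity: P = D₁ / (r − g) = £57,286.5000 / (0.11 − 0.055) = £1,041,572.73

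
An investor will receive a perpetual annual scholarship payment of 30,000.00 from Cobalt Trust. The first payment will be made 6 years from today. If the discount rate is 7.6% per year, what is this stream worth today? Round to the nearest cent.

273682.04

Value at end of year 5: C / r = 30,000.00 / 0.076 = 394,736.8421
Discount to today: PV = 394,736.8421 / (1 + 0.076)^5 = 394,736.8421 / 1.442319 = 273,682.04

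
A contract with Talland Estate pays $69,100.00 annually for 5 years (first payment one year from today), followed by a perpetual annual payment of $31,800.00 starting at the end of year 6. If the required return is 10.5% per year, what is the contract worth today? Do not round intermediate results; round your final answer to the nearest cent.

PV of 5-year annuity: $69,100.00 × [1 − (1+0.105)^−5] / 0.105 = 258631.50324
Perpetuity value at year 5: $31,800.00 / 0.105 = 302857.14286
PV of perpetuity: 302857.14286 / (1+0.105)^5 = 183834.25135
Total PV = 258631.50324 + 183834.25135 = 442465.75459

$442465.75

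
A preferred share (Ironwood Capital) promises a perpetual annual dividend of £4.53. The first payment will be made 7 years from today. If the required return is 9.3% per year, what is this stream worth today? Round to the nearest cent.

£28.57

Value at end of year 6: C / r = £4.53 / 0.093 = £48.7097
Discount to today: PV = £48.7097 / (1 + 0.093)^6 = £48.7097 / 1.704987 = £28.57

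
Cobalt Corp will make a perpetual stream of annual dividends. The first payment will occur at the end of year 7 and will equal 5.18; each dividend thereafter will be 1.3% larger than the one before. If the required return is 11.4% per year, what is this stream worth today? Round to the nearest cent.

Value at end of year 6: C₁ / (r − g) = 5.18 / (0.114 − 0.013) = 51.2871
Discount to today: PV = 51.2871 / (1 + 0.114)^6 = 51.2871 / 1.911222 = 26.83

26.83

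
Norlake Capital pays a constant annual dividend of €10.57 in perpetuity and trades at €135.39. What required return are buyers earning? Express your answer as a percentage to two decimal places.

7.81%

P = C/r ⇒ r = C/P = €10.57/€135.39 = 0.078071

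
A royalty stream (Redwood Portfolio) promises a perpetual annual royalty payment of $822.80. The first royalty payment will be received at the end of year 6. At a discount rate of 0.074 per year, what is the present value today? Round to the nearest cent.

Value at end of year 5: C / r = $822.80 / 0.074 = $11,118.9189
Discount to today: PV = $11,118.9189 / (1 + 0.074)^5 = $11,118.9189 / 1.428964 = $7,781.10

$7781.10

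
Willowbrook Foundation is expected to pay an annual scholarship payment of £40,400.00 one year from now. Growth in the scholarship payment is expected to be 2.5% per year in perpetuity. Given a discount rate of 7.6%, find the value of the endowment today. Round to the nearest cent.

Growing perpetuity: P = D₁ / (r − g) = £40,400.0000 / (0.076 − 0.025) = £792,156.86

£792156.86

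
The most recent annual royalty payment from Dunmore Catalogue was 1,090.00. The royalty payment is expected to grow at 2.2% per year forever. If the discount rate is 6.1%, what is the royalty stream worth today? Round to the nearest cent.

28563.59

D₁ = D₀ × (1 + g) = 1,090.00 × 1.022 = 1,113.9800
Growing perpetuity: P = D₁ / (r − g) = 1,113.9800 / (0.061 − 0.022) = 28,563.59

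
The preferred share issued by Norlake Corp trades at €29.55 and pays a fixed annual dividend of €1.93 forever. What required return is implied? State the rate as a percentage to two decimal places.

P = C/r ⇒ r = C/P = €1.93/€29.55 = 0.065313

6.53%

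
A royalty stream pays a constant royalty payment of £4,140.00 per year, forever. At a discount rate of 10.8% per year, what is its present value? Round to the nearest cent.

£38333.33

Level perpetuity: PV = C / r = £4,140.00 / 0.108 = £38,333.33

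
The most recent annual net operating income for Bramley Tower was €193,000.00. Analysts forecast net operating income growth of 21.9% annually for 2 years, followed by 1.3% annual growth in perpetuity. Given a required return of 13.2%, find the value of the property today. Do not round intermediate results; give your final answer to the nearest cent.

D_1 = 235267.00000
D_2 = 286790.47300
Terminal value at year 2: TV = D_2×(1+g_2)/(r−g_2) = 290518.74915/0.119 = 2441334.02646
P_0 = D_1/(1+r)^1 + D_2/(1+r)^2 + TV/(1+r)^2
    = 207833.03887 + 223806.07278 + 1905172.70354 = 2336811.81519

€2336811.82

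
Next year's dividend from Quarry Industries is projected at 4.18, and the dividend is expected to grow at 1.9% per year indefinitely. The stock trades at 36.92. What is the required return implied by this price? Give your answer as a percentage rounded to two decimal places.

P = D₁/(r − g) ⇒ r = D₁/P + g = 4.1800/36.92 + 0.019 = 0.113218 + 0.019 = 0.132218

13.22%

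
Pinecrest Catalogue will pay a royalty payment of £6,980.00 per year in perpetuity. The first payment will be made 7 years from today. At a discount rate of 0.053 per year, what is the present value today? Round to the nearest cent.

£96607.16

Value at end of year 6: C / r = £6,980.00 / 0.053 = £131,698.1132
Discount to today: PV = £131,698.1132 / (1 + 0.053)^6 = £131,698.1132 / 1.363233 = £96,607.16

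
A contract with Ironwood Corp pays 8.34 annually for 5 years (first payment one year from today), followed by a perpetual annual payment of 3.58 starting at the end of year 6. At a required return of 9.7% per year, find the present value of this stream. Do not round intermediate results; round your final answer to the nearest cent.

55.09

PV of 5-year annuity: 8.34 × [1 − (1+0.097)^−5] / 0.097 = 31.85896
Perpetuity value at year 5: 3.58 / 0.097 = 36.90722
PV of perpetuity: 36.90722 / (1+0.097)^5 = 23.23155
Total PV = 31.85896 + 23.23155 = 55.09051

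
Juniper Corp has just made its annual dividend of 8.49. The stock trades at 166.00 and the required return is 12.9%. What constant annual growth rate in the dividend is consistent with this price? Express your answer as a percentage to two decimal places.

7.41%

P = D₀(1+g)/(r−g) ⇒ P(r−g) = D₀(1+g) ⇒ g(P+D₀) = P·r − D₀
g = (P·r − D₀)/(P + D₀) = (166.00×0.129 − 8.49) / (166.00 + 8.49) = 0.074067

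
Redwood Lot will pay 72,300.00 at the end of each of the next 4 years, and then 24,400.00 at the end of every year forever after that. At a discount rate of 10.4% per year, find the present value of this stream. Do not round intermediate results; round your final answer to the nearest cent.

385146.49

PV of 4-year annuity: 72,300.00 × [1 − (1+0.104)^−4] / 0.104 = 227210.82999
Perpetuity value at year 4: 24,400.00 / 0.104 = 234615.38462
PV of perpetuity: 234615.38462 / (1+0.104)^4 = 157935.65776
Total PV = 227210.82999 + 157935.65776 = 385146.48775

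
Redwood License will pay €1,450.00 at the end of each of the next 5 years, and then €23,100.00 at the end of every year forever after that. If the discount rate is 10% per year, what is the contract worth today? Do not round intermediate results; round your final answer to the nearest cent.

PV of 5-year annuity: €1,450.00 × [1 − (1+0.1)^−5] / 0.1 = 5496.64082
Perpetuity value at year 5: €23,100.00 / 0.1 = 231000.00000
PV of perpetuity: 231000.00000 / (1+0.1)^5 = 143432.82563
Total PV = 5496.64082 + 143432.82563 = 148929.46644

€148929.47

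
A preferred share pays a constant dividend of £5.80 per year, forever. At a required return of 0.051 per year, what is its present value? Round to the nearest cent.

Level perpetuity: PV = C / r = £5.80 / 0.051 = £113.73

£113.73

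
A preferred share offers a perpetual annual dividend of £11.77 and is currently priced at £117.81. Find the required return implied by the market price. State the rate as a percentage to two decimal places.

P = C/r ⇒ r = C/P = £11.77/£117.81 = 0.099907

9.99%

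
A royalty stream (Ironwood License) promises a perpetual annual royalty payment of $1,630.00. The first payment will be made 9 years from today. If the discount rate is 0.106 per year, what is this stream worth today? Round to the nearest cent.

Value at end of year 8: C / r = $1,630.00 / 0.106 = $15,377.3585
Discount to today: PV = $15,377.3585 / (1 + 0.106)^8 = $15,377.3585 / 2.238933 = $6,868.17

$6868.17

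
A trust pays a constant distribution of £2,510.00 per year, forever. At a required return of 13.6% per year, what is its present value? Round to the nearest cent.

Level perpetuity: PV = C / r = £2,510.00 / 0.136 = £18,455.88

£18455.88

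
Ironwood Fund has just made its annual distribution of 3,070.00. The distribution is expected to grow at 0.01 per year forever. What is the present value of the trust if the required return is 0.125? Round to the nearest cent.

26962.61

D₁ = D₀ × (1 + g) = 3,070.00 × 1.01 = 3,100.7000
Growing perpetuity: P = D₁ / (r − g) = 3,100.7000 / (0.125 − 0.01) = 26,962.61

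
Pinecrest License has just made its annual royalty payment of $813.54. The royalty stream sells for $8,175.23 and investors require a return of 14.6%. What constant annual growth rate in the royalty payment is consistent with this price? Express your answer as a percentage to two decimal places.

P = D₀(1+g)/(r−g) ⇒ P(r−g) = D₀(1+g) ⇒ g(P+D₀) = P·r − D₀
g = (P·r − D₀)/(P + D₀) = ($8,175.23×0.146 − $813.54) / ($8,175.23 + $813.54) = 0.042280

4.23%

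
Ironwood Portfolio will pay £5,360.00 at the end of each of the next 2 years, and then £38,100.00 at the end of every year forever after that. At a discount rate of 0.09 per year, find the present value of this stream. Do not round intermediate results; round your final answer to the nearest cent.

£365740.03

PV of 2-year annuity: £5,360.00 × [1 − (1+0.09)^−2] / 0.09 = 9428.83596
Perpetuity value at year 2: £38,100.00 / 0.09 = 423333.33333
PV of perpetuity: 423333.33333 / (1+0.09)^2 = 356311.19715
Total PV = 9428.83596 + 356311.19715 = 365740.03311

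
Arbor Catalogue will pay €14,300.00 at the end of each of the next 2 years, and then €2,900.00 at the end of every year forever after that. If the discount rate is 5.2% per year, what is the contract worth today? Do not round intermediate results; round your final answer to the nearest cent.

€76906.59

PV of 2-year annuity: €14,300.00 × [1 − (1+0.052)^−2] / 0.052 = 26514.40674
Perpetuity value at year 2: €2,900.00 / 0.052 = 55769.23077
PV of perpetuity: 55769.23077 / (1+0.052)^2 = 50392.18325
Total PV = 26514.40674 + 50392.18325 = 76906.58999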